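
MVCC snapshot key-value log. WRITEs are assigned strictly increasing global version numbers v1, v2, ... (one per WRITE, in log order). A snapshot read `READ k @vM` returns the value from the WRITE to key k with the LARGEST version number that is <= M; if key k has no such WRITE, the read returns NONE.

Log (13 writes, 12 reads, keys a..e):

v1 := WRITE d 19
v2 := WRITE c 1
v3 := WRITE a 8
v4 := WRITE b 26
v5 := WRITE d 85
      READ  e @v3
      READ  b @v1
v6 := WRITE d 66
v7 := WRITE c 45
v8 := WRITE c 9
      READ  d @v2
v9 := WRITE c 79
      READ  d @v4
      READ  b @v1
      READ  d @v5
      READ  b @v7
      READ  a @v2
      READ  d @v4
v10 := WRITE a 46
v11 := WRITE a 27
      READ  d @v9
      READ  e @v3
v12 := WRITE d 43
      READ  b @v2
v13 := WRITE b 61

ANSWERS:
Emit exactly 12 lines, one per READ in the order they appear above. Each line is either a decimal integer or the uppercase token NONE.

v1: WRITE d=19  (d history now [(1, 19)])
v2: WRITE c=1  (c history now [(2, 1)])
v3: WRITE a=8  (a history now [(3, 8)])
v4: WRITE b=26  (b history now [(4, 26)])
v5: WRITE d=85  (d history now [(1, 19), (5, 85)])
READ e @v3: history=[] -> no version <= 3 -> NONE
READ b @v1: history=[(4, 26)] -> no version <= 1 -> NONE
v6: WRITE d=66  (d history now [(1, 19), (5, 85), (6, 66)])
v7: WRITE c=45  (c history now [(2, 1), (7, 45)])
v8: WRITE c=9  (c history now [(2, 1), (7, 45), (8, 9)])
READ d @v2: history=[(1, 19), (5, 85), (6, 66)] -> pick v1 -> 19
v9: WRITE c=79  (c history now [(2, 1), (7, 45), (8, 9), (9, 79)])
READ d @v4: history=[(1, 19), (5, 85), (6, 66)] -> pick v1 -> 19
READ b @v1: history=[(4, 26)] -> no version <= 1 -> NONE
READ d @v5: history=[(1, 19), (5, 85), (6, 66)] -> pick v5 -> 85
READ b @v7: history=[(4, 26)] -> pick v4 -> 26
READ a @v2: history=[(3, 8)] -> no version <= 2 -> NONE
READ d @v4: history=[(1, 19), (5, 85), (6, 66)] -> pick v1 -> 19
v10: WRITE a=46  (a history now [(3, 8), (10, 46)])
v11: WRITE a=27  (a history now [(3, 8), (10, 46), (11, 27)])
READ d @v9: history=[(1, 19), (5, 85), (6, 66)] -> pick v6 -> 66
READ e @v3: history=[] -> no version <= 3 -> NONE
v12: WRITE d=43  (d history now [(1, 19), (5, 85), (6, 66), (12, 43)])
READ b @v2: history=[(4, 26)] -> no version <= 2 -> NONE
v13: WRITE b=61  (b history now [(4, 26), (13, 61)])

Answer: NONE
NONE
19
19
NONE
85
26
NONE
19
66
NONE
NONE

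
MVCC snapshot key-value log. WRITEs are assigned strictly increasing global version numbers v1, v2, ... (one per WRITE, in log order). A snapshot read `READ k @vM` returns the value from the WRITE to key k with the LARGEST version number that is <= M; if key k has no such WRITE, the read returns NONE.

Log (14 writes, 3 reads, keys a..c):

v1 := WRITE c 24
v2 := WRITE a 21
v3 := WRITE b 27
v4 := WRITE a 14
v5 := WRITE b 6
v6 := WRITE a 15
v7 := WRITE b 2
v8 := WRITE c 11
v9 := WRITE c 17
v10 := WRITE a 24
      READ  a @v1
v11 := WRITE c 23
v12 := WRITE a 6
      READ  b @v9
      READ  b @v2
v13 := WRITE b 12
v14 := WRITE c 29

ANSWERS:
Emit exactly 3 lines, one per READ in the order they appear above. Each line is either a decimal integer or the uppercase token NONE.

Answer: NONE
2
NONE

Derivation:
v1: WRITE c=24  (c history now [(1, 24)])
v2: WRITE a=21  (a history now [(2, 21)])
v3: WRITE b=27  (b history now [(3, 27)])
v4: WRITE a=14  (a history now [(2, 21), (4, 14)])
v5: WRITE b=6  (b history now [(3, 27), (5, 6)])
v6: WRITE a=15  (a history now [(2, 21), (4, 14), (6, 15)])
v7: WRITE b=2  (b history now [(3, 27), (5, 6), (7, 2)])
v8: WRITE c=11  (c history now [(1, 24), (8, 11)])
v9: WRITE c=17  (c history now [(1, 24), (8, 11), (9, 17)])
v10: WRITE a=24  (a history now [(2, 21), (4, 14), (6, 15), (10, 24)])
READ a @v1: history=[(2, 21), (4, 14), (6, 15), (10, 24)] -> no version <= 1 -> NONE
v11: WRITE c=23  (c history now [(1, 24), (8, 11), (9, 17), (11, 23)])
v12: WRITE a=6  (a history now [(2, 21), (4, 14), (6, 15), (10, 24), (12, 6)])
READ b @v9: history=[(3, 27), (5, 6), (7, 2)] -> pick v7 -> 2
READ b @v2: history=[(3, 27), (5, 6), (7, 2)] -> no version <= 2 -> NONE
v13: WRITE b=12  (b history now [(3, 27), (5, 6), (7, 2), (13, 12)])
v14: WRITE c=29  (c history now [(1, 24), (8, 11), (9, 17), (11, 23), (14, 29)])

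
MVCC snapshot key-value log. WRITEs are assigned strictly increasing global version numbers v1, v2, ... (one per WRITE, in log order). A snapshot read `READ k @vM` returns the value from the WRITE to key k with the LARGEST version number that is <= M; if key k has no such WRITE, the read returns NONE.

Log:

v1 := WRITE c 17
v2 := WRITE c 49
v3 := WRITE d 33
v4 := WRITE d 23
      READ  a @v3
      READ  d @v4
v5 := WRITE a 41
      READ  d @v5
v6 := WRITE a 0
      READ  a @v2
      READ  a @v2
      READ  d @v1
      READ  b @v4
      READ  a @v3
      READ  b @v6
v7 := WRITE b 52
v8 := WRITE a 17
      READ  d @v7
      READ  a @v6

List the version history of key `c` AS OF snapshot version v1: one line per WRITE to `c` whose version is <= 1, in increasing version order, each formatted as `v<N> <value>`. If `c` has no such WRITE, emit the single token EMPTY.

Scan writes for key=c with version <= 1:
  v1 WRITE c 17 -> keep
  v2 WRITE c 49 -> drop (> snap)
  v3 WRITE d 33 -> skip
  v4 WRITE d 23 -> skip
  v5 WRITE a 41 -> skip
  v6 WRITE a 0 -> skip
  v7 WRITE b 52 -> skip
  v8 WRITE a 17 -> skip
Collected: [(1, 17)]

Answer: v1 17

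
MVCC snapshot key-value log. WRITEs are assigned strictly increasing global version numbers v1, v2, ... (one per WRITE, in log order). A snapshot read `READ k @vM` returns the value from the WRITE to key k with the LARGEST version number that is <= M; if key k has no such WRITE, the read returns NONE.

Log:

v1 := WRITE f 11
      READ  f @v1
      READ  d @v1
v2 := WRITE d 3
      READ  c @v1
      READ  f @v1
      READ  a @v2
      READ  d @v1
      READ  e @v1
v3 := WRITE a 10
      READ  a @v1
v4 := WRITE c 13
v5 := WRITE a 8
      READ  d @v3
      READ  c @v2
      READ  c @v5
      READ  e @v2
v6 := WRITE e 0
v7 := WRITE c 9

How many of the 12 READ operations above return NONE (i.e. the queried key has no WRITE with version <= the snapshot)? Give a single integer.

Answer: 8

Derivation:
v1: WRITE f=11  (f history now [(1, 11)])
READ f @v1: history=[(1, 11)] -> pick v1 -> 11
READ d @v1: history=[] -> no version <= 1 -> NONE
v2: WRITE d=3  (d history now [(2, 3)])
READ c @v1: history=[] -> no version <= 1 -> NONE
READ f @v1: history=[(1, 11)] -> pick v1 -> 11
READ a @v2: history=[] -> no version <= 2 -> NONE
READ d @v1: history=[(2, 3)] -> no version <= 1 -> NONE
READ e @v1: history=[] -> no version <= 1 -> NONE
v3: WRITE a=10  (a history now [(3, 10)])
READ a @v1: history=[(3, 10)] -> no version <= 1 -> NONE
v4: WRITE c=13  (c history now [(4, 13)])
v5: WRITE a=8  (a history now [(3, 10), (5, 8)])
READ d @v3: history=[(2, 3)] -> pick v2 -> 3
READ c @v2: history=[(4, 13)] -> no version <= 2 -> NONE
READ c @v5: history=[(4, 13)] -> pick v4 -> 13
READ e @v2: history=[] -> no version <= 2 -> NONE
v6: WRITE e=0  (e history now [(6, 0)])
v7: WRITE c=9  (c history now [(4, 13), (7, 9)])
Read results in order: ['11', 'NONE', 'NONE', '11', 'NONE', 'NONE', 'NONE', 'NONE', '3', 'NONE', '13', 'NONE']
NONE count = 8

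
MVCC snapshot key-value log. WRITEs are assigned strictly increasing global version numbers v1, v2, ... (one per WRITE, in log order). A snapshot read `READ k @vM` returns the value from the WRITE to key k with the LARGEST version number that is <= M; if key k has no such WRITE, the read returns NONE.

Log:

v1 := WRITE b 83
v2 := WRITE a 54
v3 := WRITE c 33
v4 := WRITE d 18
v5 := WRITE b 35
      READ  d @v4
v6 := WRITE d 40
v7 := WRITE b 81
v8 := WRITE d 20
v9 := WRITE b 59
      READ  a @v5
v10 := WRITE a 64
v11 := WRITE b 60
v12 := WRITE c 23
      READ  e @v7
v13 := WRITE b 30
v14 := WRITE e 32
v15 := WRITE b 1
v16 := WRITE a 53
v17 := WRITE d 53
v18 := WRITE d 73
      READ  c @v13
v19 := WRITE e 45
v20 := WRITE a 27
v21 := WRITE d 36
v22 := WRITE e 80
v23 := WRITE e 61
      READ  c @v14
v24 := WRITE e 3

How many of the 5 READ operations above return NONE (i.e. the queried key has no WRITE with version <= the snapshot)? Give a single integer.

Answer: 1

Derivation:
v1: WRITE b=83  (b history now [(1, 83)])
v2: WRITE a=54  (a history now [(2, 54)])
v3: WRITE c=33  (c history now [(3, 33)])
v4: WRITE d=18  (d history now [(4, 18)])
v5: WRITE b=35  (b history now [(1, 83), (5, 35)])
READ d @v4: history=[(4, 18)] -> pick v4 -> 18
v6: WRITE d=40  (d history now [(4, 18), (6, 40)])
v7: WRITE b=81  (b history now [(1, 83), (5, 35), (7, 81)])
v8: WRITE d=20  (d history now [(4, 18), (6, 40), (8, 20)])
v9: WRITE b=59  (b history now [(1, 83), (5, 35), (7, 81), (9, 59)])
READ a @v5: history=[(2, 54)] -> pick v2 -> 54
v10: WRITE a=64  (a history now [(2, 54), (10, 64)])
v11: WRITE b=60  (b history now [(1, 83), (5, 35), (7, 81), (9, 59), (11, 60)])
v12: WRITE c=23  (c history now [(3, 33), (12, 23)])
READ e @v7: history=[] -> no version <= 7 -> NONE
v13: WRITE b=30  (b history now [(1, 83), (5, 35), (7, 81), (9, 59), (11, 60), (13, 30)])
v14: WRITE e=32  (e history now [(14, 32)])
v15: WRITE b=1  (b history now [(1, 83), (5, 35), (7, 81), (9, 59), (11, 60), (13, 30), (15, 1)])
v16: WRITE a=53  (a history now [(2, 54), (10, 64), (16, 53)])
v17: WRITE d=53  (d history now [(4, 18), (6, 40), (8, 20), (17, 53)])
v18: WRITE d=73  (d history now [(4, 18), (6, 40), (8, 20), (17, 53), (18, 73)])
READ c @v13: history=[(3, 33), (12, 23)] -> pick v12 -> 23
v19: WRITE e=45  (e history now [(14, 32), (19, 45)])
v20: WRITE a=27  (a history now [(2, 54), (10, 64), (16, 53), (20, 27)])
v21: WRITE d=36  (d history now [(4, 18), (6, 40), (8, 20), (17, 53), (18, 73), (21, 36)])
v22: WRITE e=80  (e history now [(14, 32), (19, 45), (22, 80)])
v23: WRITE e=61  (e history now [(14, 32), (19, 45), (22, 80), (23, 61)])
READ c @v14: history=[(3, 33), (12, 23)] -> pick v12 -> 23
v24: WRITE e=3  (e history now [(14, 32), (19, 45), (22, 80), (23, 61), (24, 3)])
Read results in order: ['18', '54', 'NONE', '23', '23']
NONE count = 1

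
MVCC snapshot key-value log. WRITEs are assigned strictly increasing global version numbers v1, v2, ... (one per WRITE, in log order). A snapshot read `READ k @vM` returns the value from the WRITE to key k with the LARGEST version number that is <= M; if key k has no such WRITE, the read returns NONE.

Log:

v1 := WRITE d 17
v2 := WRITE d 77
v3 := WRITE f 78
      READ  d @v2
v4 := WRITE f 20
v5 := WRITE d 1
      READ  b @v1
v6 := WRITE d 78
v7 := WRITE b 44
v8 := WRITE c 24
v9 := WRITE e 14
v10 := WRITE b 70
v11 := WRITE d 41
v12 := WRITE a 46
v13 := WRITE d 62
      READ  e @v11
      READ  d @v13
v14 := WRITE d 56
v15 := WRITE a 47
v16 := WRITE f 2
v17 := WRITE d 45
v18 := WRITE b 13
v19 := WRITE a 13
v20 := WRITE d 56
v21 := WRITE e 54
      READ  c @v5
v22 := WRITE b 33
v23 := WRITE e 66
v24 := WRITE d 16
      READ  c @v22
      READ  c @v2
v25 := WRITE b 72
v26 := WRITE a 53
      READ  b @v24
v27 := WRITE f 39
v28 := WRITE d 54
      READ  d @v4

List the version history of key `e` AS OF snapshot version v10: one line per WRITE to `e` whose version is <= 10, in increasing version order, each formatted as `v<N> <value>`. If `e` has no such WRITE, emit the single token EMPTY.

Scan writes for key=e with version <= 10:
  v1 WRITE d 17 -> skip
  v2 WRITE d 77 -> skip
  v3 WRITE f 78 -> skip
  v4 WRITE f 20 -> skip
  v5 WRITE d 1 -> skip
  v6 WRITE d 78 -> skip
  v7 WRITE b 44 -> skip
  v8 WRITE c 24 -> skip
  v9 WRITE e 14 -> keep
  v10 WRITE b 70 -> skip
  v11 WRITE d 41 -> skip
  v12 WRITE a 46 -> skip
  v13 WRITE d 62 -> skip
  v14 WRITE d 56 -> skip
  v15 WRITE a 47 -> skip
  v16 WRITE f 2 -> skip
  v17 WRITE d 45 -> skip
  v18 WRITE b 13 -> skip
  v19 WRITE a 13 -> skip
  v20 WRITE d 56 -> skip
  v21 WRITE e 54 -> drop (> snap)
  v22 WRITE b 33 -> skip
  v23 WRITE e 66 -> drop (> snap)
  v24 WRITE d 16 -> skip
  v25 WRITE b 72 -> skip
  v26 WRITE a 53 -> skip
  v27 WRITE f 39 -> skip
  v28 WRITE d 54 -> skip
Collected: [(9, 14)]

Answer: v9 14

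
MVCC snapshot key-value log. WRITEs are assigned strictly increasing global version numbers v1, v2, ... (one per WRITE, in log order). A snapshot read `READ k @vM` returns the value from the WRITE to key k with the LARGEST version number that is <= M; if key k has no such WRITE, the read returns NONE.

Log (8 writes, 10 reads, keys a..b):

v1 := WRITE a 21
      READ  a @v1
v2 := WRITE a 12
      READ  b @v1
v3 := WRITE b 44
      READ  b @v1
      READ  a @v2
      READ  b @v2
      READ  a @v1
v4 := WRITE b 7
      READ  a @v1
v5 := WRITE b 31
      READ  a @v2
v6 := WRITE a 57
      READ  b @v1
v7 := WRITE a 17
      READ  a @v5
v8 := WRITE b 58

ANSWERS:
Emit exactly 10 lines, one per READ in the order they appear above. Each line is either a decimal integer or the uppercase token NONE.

Answer: 21
NONE
NONE
12
NONE
21
21
12
NONE
12

Derivation:
v1: WRITE a=21  (a history now [(1, 21)])
READ a @v1: history=[(1, 21)] -> pick v1 -> 21
v2: WRITE a=12  (a history now [(1, 21), (2, 12)])
READ b @v1: history=[] -> no version <= 1 -> NONE
v3: WRITE b=44  (b history now [(3, 44)])
READ b @v1: history=[(3, 44)] -> no version <= 1 -> NONE
READ a @v2: history=[(1, 21), (2, 12)] -> pick v2 -> 12
READ b @v2: history=[(3, 44)] -> no version <= 2 -> NONE
READ a @v1: history=[(1, 21), (2, 12)] -> pick v1 -> 21
v4: WRITE b=7  (b history now [(3, 44), (4, 7)])
READ a @v1: history=[(1, 21), (2, 12)] -> pick v1 -> 21
v5: WRITE b=31  (b history now [(3, 44), (4, 7), (5, 31)])
READ a @v2: history=[(1, 21), (2, 12)] -> pick v2 -> 12
v6: WRITE a=57  (a history now [(1, 21), (2, 12), (6, 57)])
READ b @v1: history=[(3, 44), (4, 7), (5, 31)] -> no version <= 1 -> NONE
v7: WRITE a=17  (a history now [(1, 21), (2, 12), (6, 57), (7, 17)])
READ a @v5: history=[(1, 21), (2, 12), (6, 57), (7, 17)] -> pick v2 -> 12
v8: WRITE b=58  (b history now [(3, 44), (4, 7), (5, 31), (8, 58)])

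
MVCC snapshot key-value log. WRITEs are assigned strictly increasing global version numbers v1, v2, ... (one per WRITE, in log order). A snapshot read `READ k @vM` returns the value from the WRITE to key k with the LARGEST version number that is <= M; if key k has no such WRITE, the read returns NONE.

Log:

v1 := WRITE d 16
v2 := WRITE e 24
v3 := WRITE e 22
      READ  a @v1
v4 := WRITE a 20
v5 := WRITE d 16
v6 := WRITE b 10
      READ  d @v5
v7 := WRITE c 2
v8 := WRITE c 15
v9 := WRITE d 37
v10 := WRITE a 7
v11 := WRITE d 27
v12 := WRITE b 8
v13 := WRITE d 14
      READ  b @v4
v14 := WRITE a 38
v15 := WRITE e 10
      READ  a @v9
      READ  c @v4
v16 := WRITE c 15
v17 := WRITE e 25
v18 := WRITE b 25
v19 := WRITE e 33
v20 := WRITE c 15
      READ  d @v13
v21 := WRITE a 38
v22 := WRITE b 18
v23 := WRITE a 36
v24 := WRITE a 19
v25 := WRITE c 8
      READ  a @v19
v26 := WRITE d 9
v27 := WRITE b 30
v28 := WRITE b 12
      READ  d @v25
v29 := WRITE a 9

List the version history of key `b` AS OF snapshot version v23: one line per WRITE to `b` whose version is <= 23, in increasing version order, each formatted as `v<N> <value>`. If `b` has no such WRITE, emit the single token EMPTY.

Scan writes for key=b with version <= 23:
  v1 WRITE d 16 -> skip
  v2 WRITE e 24 -> skip
  v3 WRITE e 22 -> skip
  v4 WRITE a 20 -> skip
  v5 WRITE d 16 -> skip
  v6 WRITE b 10 -> keep
  v7 WRITE c 2 -> skip
  v8 WRITE c 15 -> skip
  v9 WRITE d 37 -> skip
  v10 WRITE a 7 -> skip
  v11 WRITE d 27 -> skip
  v12 WRITE b 8 -> keep
  v13 WRITE d 14 -> skip
  v14 WRITE a 38 -> skip
  v15 WRITE e 10 -> skip
  v16 WRITE c 15 -> skip
  v17 WRITE e 25 -> skip
  v18 WRITE b 25 -> keep
  v19 WRITE e 33 -> skip
  v20 WRITE c 15 -> skip
  v21 WRITE a 38 -> skip
  v22 WRITE b 18 -> keep
  v23 WRITE a 36 -> skip
  v24 WRITE a 19 -> skip
  v25 WRITE c 8 -> skip
  v26 WRITE d 9 -> skip
  v27 WRITE b 30 -> drop (> snap)
  v28 WRITE b 12 -> drop (> snap)
  v29 WRITE a 9 -> skip
Collected: [(6, 10), (12, 8), (18, 25), (22, 18)]

Answer: v6 10
v12 8
v18 25
v22 18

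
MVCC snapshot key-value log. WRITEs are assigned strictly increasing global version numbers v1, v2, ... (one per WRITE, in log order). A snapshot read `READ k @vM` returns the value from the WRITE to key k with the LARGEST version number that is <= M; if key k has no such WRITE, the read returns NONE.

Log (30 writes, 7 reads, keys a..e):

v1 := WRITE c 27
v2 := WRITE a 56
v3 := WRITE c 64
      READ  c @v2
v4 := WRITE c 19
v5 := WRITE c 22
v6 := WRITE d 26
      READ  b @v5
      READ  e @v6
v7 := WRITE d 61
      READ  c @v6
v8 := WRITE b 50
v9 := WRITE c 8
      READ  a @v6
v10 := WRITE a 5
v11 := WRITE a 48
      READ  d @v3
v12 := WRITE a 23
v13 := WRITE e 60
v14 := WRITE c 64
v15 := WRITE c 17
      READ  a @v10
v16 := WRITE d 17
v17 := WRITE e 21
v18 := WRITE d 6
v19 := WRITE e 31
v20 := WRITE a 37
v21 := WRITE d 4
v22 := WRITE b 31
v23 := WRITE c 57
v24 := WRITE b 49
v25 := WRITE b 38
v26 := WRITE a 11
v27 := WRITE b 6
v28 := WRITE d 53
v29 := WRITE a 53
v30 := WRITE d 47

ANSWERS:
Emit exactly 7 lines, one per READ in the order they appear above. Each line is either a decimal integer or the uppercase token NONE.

Answer: 27
NONE
NONE
22
56
NONE
5

Derivation:
v1: WRITE c=27  (c history now [(1, 27)])
v2: WRITE a=56  (a history now [(2, 56)])
v3: WRITE c=64  (c history now [(1, 27), (3, 64)])
READ c @v2: history=[(1, 27), (3, 64)] -> pick v1 -> 27
v4: WRITE c=19  (c history now [(1, 27), (3, 64), (4, 19)])
v5: WRITE c=22  (c history now [(1, 27), (3, 64), (4, 19), (5, 22)])
v6: WRITE d=26  (d history now [(6, 26)])
READ b @v5: history=[] -> no version <= 5 -> NONE
READ e @v6: history=[] -> no version <= 6 -> NONE
v7: WRITE d=61  (d history now [(6, 26), (7, 61)])
READ c @v6: history=[(1, 27), (3, 64), (4, 19), (5, 22)] -> pick v5 -> 22
v8: WRITE b=50  (b history now [(8, 50)])
v9: WRITE c=8  (c history now [(1, 27), (3, 64), (4, 19), (5, 22), (9, 8)])
READ a @v6: history=[(2, 56)] -> pick v2 -> 56
v10: WRITE a=5  (a history now [(2, 56), (10, 5)])
v11: WRITE a=48  (a history now [(2, 56), (10, 5), (11, 48)])
READ d @v3: history=[(6, 26), (7, 61)] -> no version <= 3 -> NONE
v12: WRITE a=23  (a history now [(2, 56), (10, 5), (11, 48), (12, 23)])
v13: WRITE e=60  (e history now [(13, 60)])
v14: WRITE c=64  (c history now [(1, 27), (3, 64), (4, 19), (5, 22), (9, 8), (14, 64)])
v15: WRITE c=17  (c history now [(1, 27), (3, 64), (4, 19), (5, 22), (9, 8), (14, 64), (15, 17)])
READ a @v10: history=[(2, 56), (10, 5), (11, 48), (12, 23)] -> pick v10 -> 5
v16: WRITE d=17  (d history now [(6, 26), (7, 61), (16, 17)])
v17: WRITE e=21  (e history now [(13, 60), (17, 21)])
v18: WRITE d=6  (d history now [(6, 26), (7, 61), (16, 17), (18, 6)])
v19: WRITE e=31  (e history now [(13, 60), (17, 21), (19, 31)])
v20: WRITE a=37  (a history now [(2, 56), (10, 5), (11, 48), (12, 23), (20, 37)])
v21: WRITE d=4  (d history now [(6, 26), (7, 61), (16, 17), (18, 6), (21, 4)])
v22: WRITE b=31  (b history now [(8, 50), (22, 31)])
v23: WRITE c=57  (c history now [(1, 27), (3, 64), (4, 19), (5, 22), (9, 8), (14, 64), (15, 17), (23, 57)])
v24: WRITE b=49  (b history now [(8, 50), (22, 31), (24, 49)])
v25: WRITE b=38  (b history now [(8, 50), (22, 31), (24, 49), (25, 38)])
v26: WRITE a=11  (a history now [(2, 56), (10, 5), (11, 48), (12, 23), (20, 37), (26, 11)])
v27: WRITE b=6  (b history now [(8, 50), (22, 31), (24, 49), (25, 38), (27, 6)])
v28: WRITE d=53  (d history now [(6, 26), (7, 61), (16, 17), (18, 6), (21, 4), (28, 53)])
v29: WRITE a=53  (a history now [(2, 56), (10, 5), (11, 48), (12, 23), (20, 37), (26, 11), (29, 53)])
v30: WRITE d=47  (d history now [(6, 26), (7, 61), (16, 17), (18, 6), (21, 4), (28, 53), (30, 47)])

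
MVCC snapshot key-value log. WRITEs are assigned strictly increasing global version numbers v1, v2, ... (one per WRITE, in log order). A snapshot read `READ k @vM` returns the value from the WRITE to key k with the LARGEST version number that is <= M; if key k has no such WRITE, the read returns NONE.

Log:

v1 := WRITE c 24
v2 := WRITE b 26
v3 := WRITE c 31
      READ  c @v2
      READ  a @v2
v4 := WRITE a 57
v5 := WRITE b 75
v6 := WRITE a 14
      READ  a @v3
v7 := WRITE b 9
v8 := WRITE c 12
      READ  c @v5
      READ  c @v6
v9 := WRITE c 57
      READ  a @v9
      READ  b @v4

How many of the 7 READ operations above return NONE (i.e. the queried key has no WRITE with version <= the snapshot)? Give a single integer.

v1: WRITE c=24  (c history now [(1, 24)])
v2: WRITE b=26  (b history now [(2, 26)])
v3: WRITE c=31  (c history now [(1, 24), (3, 31)])
READ c @v2: history=[(1, 24), (3, 31)] -> pick v1 -> 24
READ a @v2: history=[] -> no version <= 2 -> NONE
v4: WRITE a=57  (a history now [(4, 57)])
v5: WRITE b=75  (b history now [(2, 26), (5, 75)])
v6: WRITE a=14  (a history now [(4, 57), (6, 14)])
READ a @v3: history=[(4, 57), (6, 14)] -> no version <= 3 -> NONE
v7: WRITE b=9  (b history now [(2, 26), (5, 75), (7, 9)])
v8: WRITE c=12  (c history now [(1, 24), (3, 31), (8, 12)])
READ c @v5: history=[(1, 24), (3, 31), (8, 12)] -> pick v3 -> 31
READ c @v6: history=[(1, 24), (3, 31), (8, 12)] -> pick v3 -> 31
v9: WRITE c=57  (c history now [(1, 24), (3, 31), (8, 12), (9, 57)])
READ a @v9: history=[(4, 57), (6, 14)] -> pick v6 -> 14
READ b @v4: history=[(2, 26), (5, 75), (7, 9)] -> pick v2 -> 26
Read results in order: ['24', 'NONE', 'NONE', '31', '31', '14', '26']
NONE count = 2

Answer: 2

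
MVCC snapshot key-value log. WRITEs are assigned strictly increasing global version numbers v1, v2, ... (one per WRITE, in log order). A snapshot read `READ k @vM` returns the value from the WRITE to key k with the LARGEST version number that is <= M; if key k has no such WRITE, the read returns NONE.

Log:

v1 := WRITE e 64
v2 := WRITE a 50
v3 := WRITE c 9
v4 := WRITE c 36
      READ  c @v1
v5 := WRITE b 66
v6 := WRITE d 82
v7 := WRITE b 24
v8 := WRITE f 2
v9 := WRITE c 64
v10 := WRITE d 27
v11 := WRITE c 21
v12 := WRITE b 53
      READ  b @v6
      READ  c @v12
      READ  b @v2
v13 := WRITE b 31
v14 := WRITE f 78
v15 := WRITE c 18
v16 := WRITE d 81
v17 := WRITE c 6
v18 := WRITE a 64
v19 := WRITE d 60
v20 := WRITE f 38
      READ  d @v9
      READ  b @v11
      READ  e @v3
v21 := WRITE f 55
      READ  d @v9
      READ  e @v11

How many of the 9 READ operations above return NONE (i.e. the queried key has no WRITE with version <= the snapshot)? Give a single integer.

v1: WRITE e=64  (e history now [(1, 64)])
v2: WRITE a=50  (a history now [(2, 50)])
v3: WRITE c=9  (c history now [(3, 9)])
v4: WRITE c=36  (c history now [(3, 9), (4, 36)])
READ c @v1: history=[(3, 9), (4, 36)] -> no version <= 1 -> NONE
v5: WRITE b=66  (b history now [(5, 66)])
v6: WRITE d=82  (d history now [(6, 82)])
v7: WRITE b=24  (b history now [(5, 66), (7, 24)])
v8: WRITE f=2  (f history now [(8, 2)])
v9: WRITE c=64  (c history now [(3, 9), (4, 36), (9, 64)])
v10: WRITE d=27  (d history now [(6, 82), (10, 27)])
v11: WRITE c=21  (c history now [(3, 9), (4, 36), (9, 64), (11, 21)])
v12: WRITE b=53  (b history now [(5, 66), (7, 24), (12, 53)])
READ b @v6: history=[(5, 66), (7, 24), (12, 53)] -> pick v5 -> 66
READ c @v12: history=[(3, 9), (4, 36), (9, 64), (11, 21)] -> pick v11 -> 21
READ b @v2: history=[(5, 66), (7, 24), (12, 53)] -> no version <= 2 -> NONE
v13: WRITE b=31  (b history now [(5, 66), (7, 24), (12, 53), (13, 31)])
v14: WRITE f=78  (f history now [(8, 2), (14, 78)])
v15: WRITE c=18  (c history now [(3, 9), (4, 36), (9, 64), (11, 21), (15, 18)])
v16: WRITE d=81  (d history now [(6, 82), (10, 27), (16, 81)])
v17: WRITE c=6  (c history now [(3, 9), (4, 36), (9, 64), (11, 21), (15, 18), (17, 6)])
v18: WRITE a=64  (a history now [(2, 50), (18, 64)])
v19: WRITE d=60  (d history now [(6, 82), (10, 27), (16, 81), (19, 60)])
v20: WRITE f=38  (f history now [(8, 2), (14, 78), (20, 38)])
READ d @v9: history=[(6, 82), (10, 27), (16, 81), (19, 60)] -> pick v6 -> 82
READ b @v11: history=[(5, 66), (7, 24), (12, 53), (13, 31)] -> pick v7 -> 24
READ e @v3: history=[(1, 64)] -> pick v1 -> 64
v21: WRITE f=55  (f history now [(8, 2), (14, 78), (20, 38), (21, 55)])
READ d @v9: history=[(6, 82), (10, 27), (16, 81), (19, 60)] -> pick v6 -> 82
READ e @v11: history=[(1, 64)] -> pick v1 -> 64
Read results in order: ['NONE', '66', '21', 'NONE', '82', '24', '64', '82', '64']
NONE count = 2

Answer: 2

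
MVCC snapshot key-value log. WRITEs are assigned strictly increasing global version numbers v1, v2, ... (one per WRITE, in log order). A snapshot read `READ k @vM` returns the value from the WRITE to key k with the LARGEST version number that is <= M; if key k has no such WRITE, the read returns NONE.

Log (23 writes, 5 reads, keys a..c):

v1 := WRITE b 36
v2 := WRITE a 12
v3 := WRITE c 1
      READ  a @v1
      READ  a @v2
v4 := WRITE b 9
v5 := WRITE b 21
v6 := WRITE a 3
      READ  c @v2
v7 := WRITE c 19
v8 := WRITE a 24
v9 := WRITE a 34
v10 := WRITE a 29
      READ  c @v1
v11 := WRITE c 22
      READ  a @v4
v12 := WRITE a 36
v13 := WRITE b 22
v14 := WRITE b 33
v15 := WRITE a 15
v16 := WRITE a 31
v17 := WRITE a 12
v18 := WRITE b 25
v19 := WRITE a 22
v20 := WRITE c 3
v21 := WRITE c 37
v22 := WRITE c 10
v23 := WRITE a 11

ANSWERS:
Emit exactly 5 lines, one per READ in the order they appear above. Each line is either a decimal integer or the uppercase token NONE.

v1: WRITE b=36  (b history now [(1, 36)])
v2: WRITE a=12  (a history now [(2, 12)])
v3: WRITE c=1  (c history now [(3, 1)])
READ a @v1: history=[(2, 12)] -> no version <= 1 -> NONE
READ a @v2: history=[(2, 12)] -> pick v2 -> 12
v4: WRITE b=9  (b history now [(1, 36), (4, 9)])
v5: WRITE b=21  (b history now [(1, 36), (4, 9), (5, 21)])
v6: WRITE a=3  (a history now [(2, 12), (6, 3)])
READ c @v2: history=[(3, 1)] -> no version <= 2 -> NONE
v7: WRITE c=19  (c history now [(3, 1), (7, 19)])
v8: WRITE a=24  (a history now [(2, 12), (6, 3), (8, 24)])
v9: WRITE a=34  (a history now [(2, 12), (6, 3), (8, 24), (9, 34)])
v10: WRITE a=29  (a history now [(2, 12), (6, 3), (8, 24), (9, 34), (10, 29)])
READ c @v1: history=[(3, 1), (7, 19)] -> no version <= 1 -> NONE
v11: WRITE c=22  (c history now [(3, 1), (7, 19), (11, 22)])
READ a @v4: history=[(2, 12), (6, 3), (8, 24), (9, 34), (10, 29)] -> pick v2 -> 12
v12: WRITE a=36  (a history now [(2, 12), (6, 3), (8, 24), (9, 34), (10, 29), (12, 36)])
v13: WRITE b=22  (b history now [(1, 36), (4, 9), (5, 21), (13, 22)])
v14: WRITE b=33  (b history now [(1, 36), (4, 9), (5, 21), (13, 22), (14, 33)])
v15: WRITE a=15  (a history now [(2, 12), (6, 3), (8, 24), (9, 34), (10, 29), (12, 36), (15, 15)])
v16: WRITE a=31  (a history now [(2, 12), (6, 3), (8, 24), (9, 34), (10, 29), (12, 36), (15, 15), (16, 31)])
v17: WRITE a=12  (a history now [(2, 12), (6, 3), (8, 24), (9, 34), (10, 29), (12, 36), (15, 15), (16, 31), (17, 12)])
v18: WRITE b=25  (b history now [(1, 36), (4, 9), (5, 21), (13, 22), (14, 33), (18, 25)])
v19: WRITE a=22  (a history now [(2, 12), (6, 3), (8, 24), (9, 34), (10, 29), (12, 36), (15, 15), (16, 31), (17, 12), (19, 22)])
v20: WRITE c=3  (c history now [(3, 1), (7, 19), (11, 22), (20, 3)])
v21: WRITE c=37  (c history now [(3, 1), (7, 19), (11, 22), (20, 3), (21, 37)])
v22: WRITE c=10  (c history now [(3, 1), (7, 19), (11, 22), (20, 3), (21, 37), (22, 10)])
v23: WRITE a=11  (a history now [(2, 12), (6, 3), (8, 24), (9, 34), (10, 29), (12, 36), (15, 15), (16, 31), (17, 12), (19, 22), (23, 11)])

Answer: NONE
12
NONE
NONE
12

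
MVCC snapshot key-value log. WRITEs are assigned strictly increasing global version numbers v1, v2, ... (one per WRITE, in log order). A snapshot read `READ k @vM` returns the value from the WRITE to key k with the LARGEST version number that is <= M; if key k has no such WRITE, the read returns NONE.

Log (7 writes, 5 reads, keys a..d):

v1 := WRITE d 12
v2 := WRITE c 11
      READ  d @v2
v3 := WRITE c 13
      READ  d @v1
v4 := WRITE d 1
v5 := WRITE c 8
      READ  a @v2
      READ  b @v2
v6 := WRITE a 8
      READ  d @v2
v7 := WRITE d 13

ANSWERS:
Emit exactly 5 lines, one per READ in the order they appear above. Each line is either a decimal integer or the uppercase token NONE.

Answer: 12
12
NONE
NONE
12

Derivation:
v1: WRITE d=12  (d history now [(1, 12)])
v2: WRITE c=11  (c history now [(2, 11)])
READ d @v2: history=[(1, 12)] -> pick v1 -> 12
v3: WRITE c=13  (c history now [(2, 11), (3, 13)])
READ d @v1: history=[(1, 12)] -> pick v1 -> 12
v4: WRITE d=1  (d history now [(1, 12), (4, 1)])
v5: WRITE c=8  (c history now [(2, 11), (3, 13), (5, 8)])
READ a @v2: history=[] -> no version <= 2 -> NONE
READ b @v2: history=[] -> no version <= 2 -> NONE
v6: WRITE a=8  (a history now [(6, 8)])
READ d @v2: history=[(1, 12), (4, 1)] -> pick v1 -> 12
v7: WRITE d=13  (d history now [(1, 12), (4, 1), (7, 13)])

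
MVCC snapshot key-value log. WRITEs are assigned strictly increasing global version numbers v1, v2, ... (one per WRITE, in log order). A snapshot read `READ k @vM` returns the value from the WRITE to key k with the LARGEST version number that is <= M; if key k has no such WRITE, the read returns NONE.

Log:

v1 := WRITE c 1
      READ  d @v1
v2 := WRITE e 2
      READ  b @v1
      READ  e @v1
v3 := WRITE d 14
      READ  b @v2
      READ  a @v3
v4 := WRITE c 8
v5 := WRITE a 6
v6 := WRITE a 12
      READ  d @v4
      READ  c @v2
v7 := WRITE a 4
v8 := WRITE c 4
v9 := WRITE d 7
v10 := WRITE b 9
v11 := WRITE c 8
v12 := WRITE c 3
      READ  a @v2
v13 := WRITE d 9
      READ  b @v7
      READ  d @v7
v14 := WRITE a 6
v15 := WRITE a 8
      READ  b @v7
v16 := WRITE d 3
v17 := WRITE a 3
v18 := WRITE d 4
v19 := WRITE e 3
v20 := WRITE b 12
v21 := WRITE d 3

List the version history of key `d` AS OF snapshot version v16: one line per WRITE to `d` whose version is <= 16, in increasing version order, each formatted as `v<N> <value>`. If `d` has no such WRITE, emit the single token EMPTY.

Scan writes for key=d with version <= 16:
  v1 WRITE c 1 -> skip
  v2 WRITE e 2 -> skip
  v3 WRITE d 14 -> keep
  v4 WRITE c 8 -> skip
  v5 WRITE a 6 -> skip
  v6 WRITE a 12 -> skip
  v7 WRITE a 4 -> skip
  v8 WRITE c 4 -> skip
  v9 WRITE d 7 -> keep
  v10 WRITE b 9 -> skip
  v11 WRITE c 8 -> skip
  v12 WRITE c 3 -> skip
  v13 WRITE d 9 -> keep
  v14 WRITE a 6 -> skip
  v15 WRITE a 8 -> skip
  v16 WRITE d 3 -> keep
  v17 WRITE a 3 -> skip
  v18 WRITE d 4 -> drop (> snap)
  v19 WRITE e 3 -> skip
  v20 WRITE b 12 -> skip
  v21 WRITE d 3 -> drop (> snap)
Collected: [(3, 14), (9, 7), (13, 9), (16, 3)]

Answer: v3 14
v9 7
v13 9
v16 3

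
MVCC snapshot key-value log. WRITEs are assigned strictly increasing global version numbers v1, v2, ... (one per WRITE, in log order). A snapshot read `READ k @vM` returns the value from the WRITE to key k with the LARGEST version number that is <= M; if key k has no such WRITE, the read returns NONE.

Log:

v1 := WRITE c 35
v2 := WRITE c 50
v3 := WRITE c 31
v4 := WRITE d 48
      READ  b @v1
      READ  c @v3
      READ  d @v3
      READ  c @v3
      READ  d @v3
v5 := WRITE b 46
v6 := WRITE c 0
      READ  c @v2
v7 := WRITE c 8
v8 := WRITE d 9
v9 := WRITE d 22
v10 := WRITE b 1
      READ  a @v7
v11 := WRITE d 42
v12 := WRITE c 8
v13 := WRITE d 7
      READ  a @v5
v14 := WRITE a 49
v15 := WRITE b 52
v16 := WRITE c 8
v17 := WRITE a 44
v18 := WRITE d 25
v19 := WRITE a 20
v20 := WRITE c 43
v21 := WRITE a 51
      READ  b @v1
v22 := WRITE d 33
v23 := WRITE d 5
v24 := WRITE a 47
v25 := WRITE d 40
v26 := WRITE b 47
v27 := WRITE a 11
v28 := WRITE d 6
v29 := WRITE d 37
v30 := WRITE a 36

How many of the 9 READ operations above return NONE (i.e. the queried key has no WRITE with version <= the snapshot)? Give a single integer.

v1: WRITE c=35  (c history now [(1, 35)])
v2: WRITE c=50  (c history now [(1, 35), (2, 50)])
v3: WRITE c=31  (c history now [(1, 35), (2, 50), (3, 31)])
v4: WRITE d=48  (d history now [(4, 48)])
READ b @v1: history=[] -> no version <= 1 -> NONE
READ c @v3: history=[(1, 35), (2, 50), (3, 31)] -> pick v3 -> 31
READ d @v3: history=[(4, 48)] -> no version <= 3 -> NONE
READ c @v3: history=[(1, 35), (2, 50), (3, 31)] -> pick v3 -> 31
READ d @v3: history=[(4, 48)] -> no version <= 3 -> NONE
v5: WRITE b=46  (b history now [(5, 46)])
v6: WRITE c=0  (c history now [(1, 35), (2, 50), (3, 31), (6, 0)])
READ c @v2: history=[(1, 35), (2, 50), (3, 31), (6, 0)] -> pick v2 -> 50
v7: WRITE c=8  (c history now [(1, 35), (2, 50), (3, 31), (6, 0), (7, 8)])
v8: WRITE d=9  (d history now [(4, 48), (8, 9)])
v9: WRITE d=22  (d history now [(4, 48), (8, 9), (9, 22)])
v10: WRITE b=1  (b history now [(5, 46), (10, 1)])
READ a @v7: history=[] -> no version <= 7 -> NONE
v11: WRITE d=42  (d history now [(4, 48), (8, 9), (9, 22), (11, 42)])
v12: WRITE c=8  (c history now [(1, 35), (2, 50), (3, 31), (6, 0), (7, 8), (12, 8)])
v13: WRITE d=7  (d history now [(4, 48), (8, 9), (9, 22), (11, 42), (13, 7)])
READ a @v5: history=[] -> no version <= 5 -> NONE
v14: WRITE a=49  (a history now [(14, 49)])
v15: WRITE b=52  (b history now [(5, 46), (10, 1), (15, 52)])
v16: WRITE c=8  (c history now [(1, 35), (2, 50), (3, 31), (6, 0), (7, 8), (12, 8), (16, 8)])
v17: WRITE a=44  (a history now [(14, 49), (17, 44)])
v18: WRITE d=25  (d history now [(4, 48), (8, 9), (9, 22), (11, 42), (13, 7), (18, 25)])
v19: WRITE a=20  (a history now [(14, 49), (17, 44), (19, 20)])
v20: WRITE c=43  (c history now [(1, 35), (2, 50), (3, 31), (6, 0), (7, 8), (12, 8), (16, 8), (20, 43)])
v21: WRITE a=51  (a history now [(14, 49), (17, 44), (19, 20), (21, 51)])
READ b @v1: history=[(5, 46), (10, 1), (15, 52)] -> no version <= 1 -> NONE
v22: WRITE d=33  (d history now [(4, 48), (8, 9), (9, 22), (11, 42), (13, 7), (18, 25), (22, 33)])
v23: WRITE d=5  (d history now [(4, 48), (8, 9), (9, 22), (11, 42), (13, 7), (18, 25), (22, 33), (23, 5)])
v24: WRITE a=47  (a history now [(14, 49), (17, 44), (19, 20), (21, 51), (24, 47)])
v25: WRITE d=40  (d history now [(4, 48), (8, 9), (9, 22), (11, 42), (13, 7), (18, 25), (22, 33), (23, 5), (25, 40)])
v26: WRITE b=47  (b history now [(5, 46), (10, 1), (15, 52), (26, 47)])
v27: WRITE a=11  (a history now [(14, 49), (17, 44), (19, 20), (21, 51), (24, 47), (27, 11)])
v28: WRITE d=6  (d history now [(4, 48), (8, 9), (9, 22), (11, 42), (13, 7), (18, 25), (22, 33), (23, 5), (25, 40), (28, 6)])
v29: WRITE d=37  (d history now [(4, 48), (8, 9), (9, 22), (11, 42), (13, 7), (18, 25), (22, 33), (23, 5), (25, 40), (28, 6), (29, 37)])
v30: WRITE a=36  (a history now [(14, 49), (17, 44), (19, 20), (21, 51), (24, 47), (27, 11), (30, 36)])
Read results in order: ['NONE', '31', 'NONE', '31', 'NONE', '50', 'NONE', 'NONE', 'NONE']
NONE count = 6

Answer: 6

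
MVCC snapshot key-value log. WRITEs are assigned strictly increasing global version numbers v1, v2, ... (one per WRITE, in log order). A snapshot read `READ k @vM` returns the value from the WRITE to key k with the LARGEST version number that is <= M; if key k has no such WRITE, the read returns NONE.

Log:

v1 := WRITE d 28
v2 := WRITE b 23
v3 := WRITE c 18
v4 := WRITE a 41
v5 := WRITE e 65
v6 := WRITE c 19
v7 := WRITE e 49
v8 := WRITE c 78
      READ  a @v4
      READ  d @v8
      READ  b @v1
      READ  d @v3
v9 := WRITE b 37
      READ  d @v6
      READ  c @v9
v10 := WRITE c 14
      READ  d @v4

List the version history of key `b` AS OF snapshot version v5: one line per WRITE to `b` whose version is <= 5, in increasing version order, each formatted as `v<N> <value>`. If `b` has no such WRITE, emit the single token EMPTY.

Answer: v2 23

Derivation:
Scan writes for key=b with version <= 5:
  v1 WRITE d 28 -> skip
  v2 WRITE b 23 -> keep
  v3 WRITE c 18 -> skip
  v4 WRITE a 41 -> skip
  v5 WRITE e 65 -> skip
  v6 WRITE c 19 -> skip
  v7 WRITE e 49 -> skip
  v8 WRITE c 78 -> skip
  v9 WRITE b 37 -> drop (> snap)
  v10 WRITE c 14 -> skip
Collected: [(2, 23)]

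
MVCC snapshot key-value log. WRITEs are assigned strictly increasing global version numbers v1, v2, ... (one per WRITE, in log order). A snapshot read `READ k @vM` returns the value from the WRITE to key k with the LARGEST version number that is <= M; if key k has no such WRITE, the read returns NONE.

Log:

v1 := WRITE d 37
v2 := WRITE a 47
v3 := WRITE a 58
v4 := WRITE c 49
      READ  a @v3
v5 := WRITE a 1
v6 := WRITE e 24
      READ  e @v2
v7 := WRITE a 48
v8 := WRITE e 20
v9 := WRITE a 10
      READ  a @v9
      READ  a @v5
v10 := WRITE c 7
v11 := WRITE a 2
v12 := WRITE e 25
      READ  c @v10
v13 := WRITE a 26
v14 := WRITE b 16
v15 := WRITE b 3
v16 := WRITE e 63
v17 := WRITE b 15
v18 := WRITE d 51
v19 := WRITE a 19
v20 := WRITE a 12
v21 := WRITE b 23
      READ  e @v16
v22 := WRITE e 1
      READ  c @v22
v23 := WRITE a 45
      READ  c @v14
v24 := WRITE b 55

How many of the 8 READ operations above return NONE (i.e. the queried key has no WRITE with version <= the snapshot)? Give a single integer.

Answer: 1

Derivation:
v1: WRITE d=37  (d history now [(1, 37)])
v2: WRITE a=47  (a history now [(2, 47)])
v3: WRITE a=58  (a history now [(2, 47), (3, 58)])
v4: WRITE c=49  (c history now [(4, 49)])
READ a @v3: history=[(2, 47), (3, 58)] -> pick v3 -> 58
v5: WRITE a=1  (a history now [(2, 47), (3, 58), (5, 1)])
v6: WRITE e=24  (e history now [(6, 24)])
READ e @v2: history=[(6, 24)] -> no version <= 2 -> NONE
v7: WRITE a=48  (a history now [(2, 47), (3, 58), (5, 1), (7, 48)])
v8: WRITE e=20  (e history now [(6, 24), (8, 20)])
v9: WRITE a=10  (a history now [(2, 47), (3, 58), (5, 1), (7, 48), (9, 10)])
READ a @v9: history=[(2, 47), (3, 58), (5, 1), (7, 48), (9, 10)] -> pick v9 -> 10
READ a @v5: history=[(2, 47), (3, 58), (5, 1), (7, 48), (9, 10)] -> pick v5 -> 1
v10: WRITE c=7  (c history now [(4, 49), (10, 7)])
v11: WRITE a=2  (a history now [(2, 47), (3, 58), (5, 1), (7, 48), (9, 10), (11, 2)])
v12: WRITE e=25  (e history now [(6, 24), (8, 20), (12, 25)])
READ c @v10: history=[(4, 49), (10, 7)] -> pick v10 -> 7
v13: WRITE a=26  (a history now [(2, 47), (3, 58), (5, 1), (7, 48), (9, 10), (11, 2), (13, 26)])
v14: WRITE b=16  (b history now [(14, 16)])
v15: WRITE b=3  (b history now [(14, 16), (15, 3)])
v16: WRITE e=63  (e history now [(6, 24), (8, 20), (12, 25), (16, 63)])
v17: WRITE b=15  (b history now [(14, 16), (15, 3), (17, 15)])
v18: WRITE d=51  (d history now [(1, 37), (18, 51)])
v19: WRITE a=19  (a history now [(2, 47), (3, 58), (5, 1), (7, 48), (9, 10), (11, 2), (13, 26), (19, 19)])
v20: WRITE a=12  (a history now [(2, 47), (3, 58), (5, 1), (7, 48), (9, 10), (11, 2), (13, 26), (19, 19), (20, 12)])
v21: WRITE b=23  (b history now [(14, 16), (15, 3), (17, 15), (21, 23)])
READ e @v16: history=[(6, 24), (8, 20), (12, 25), (16, 63)] -> pick v16 -> 63
v22: WRITE e=1  (e history now [(6, 24), (8, 20), (12, 25), (16, 63), (22, 1)])
READ c @v22: history=[(4, 49), (10, 7)] -> pick v10 -> 7
v23: WRITE a=45  (a history now [(2, 47), (3, 58), (5, 1), (7, 48), (9, 10), (11, 2), (13, 26), (19, 19), (20, 12), (23, 45)])
READ c @v14: history=[(4, 49), (10, 7)] -> pick v10 -> 7
v24: WRITE b=55  (b history now [(14, 16), (15, 3), (17, 15), (21, 23), (24, 55)])
Read results in order: ['58', 'NONE', '10', '1', '7', '63', '7', '7']
NONE count = 1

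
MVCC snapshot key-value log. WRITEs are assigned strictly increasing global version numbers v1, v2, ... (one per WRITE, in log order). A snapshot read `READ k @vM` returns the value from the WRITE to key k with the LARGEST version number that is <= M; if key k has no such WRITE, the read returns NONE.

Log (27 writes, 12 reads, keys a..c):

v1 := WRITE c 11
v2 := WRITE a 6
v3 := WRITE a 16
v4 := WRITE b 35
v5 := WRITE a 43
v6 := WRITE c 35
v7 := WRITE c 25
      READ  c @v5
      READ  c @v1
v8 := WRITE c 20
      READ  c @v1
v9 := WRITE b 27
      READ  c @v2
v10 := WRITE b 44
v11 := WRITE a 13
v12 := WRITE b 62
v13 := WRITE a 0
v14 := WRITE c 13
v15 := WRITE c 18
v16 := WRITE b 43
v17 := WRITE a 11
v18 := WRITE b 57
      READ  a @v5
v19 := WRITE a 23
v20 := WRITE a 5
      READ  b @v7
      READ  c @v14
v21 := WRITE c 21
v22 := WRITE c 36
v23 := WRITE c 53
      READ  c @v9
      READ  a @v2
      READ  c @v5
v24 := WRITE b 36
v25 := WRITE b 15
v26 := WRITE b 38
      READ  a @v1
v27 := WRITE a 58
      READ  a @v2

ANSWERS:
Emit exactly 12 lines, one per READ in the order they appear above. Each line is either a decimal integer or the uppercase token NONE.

v1: WRITE c=11  (c history now [(1, 11)])
v2: WRITE a=6  (a history now [(2, 6)])
v3: WRITE a=16  (a history now [(2, 6), (3, 16)])
v4: WRITE b=35  (b history now [(4, 35)])
v5: WRITE a=43  (a history now [(2, 6), (3, 16), (5, 43)])
v6: WRITE c=35  (c history now [(1, 11), (6, 35)])
v7: WRITE c=25  (c history now [(1, 11), (6, 35), (7, 25)])
READ c @v5: history=[(1, 11), (6, 35), (7, 25)] -> pick v1 -> 11
READ c @v1: history=[(1, 11), (6, 35), (7, 25)] -> pick v1 -> 11
v8: WRITE c=20  (c history now [(1, 11), (6, 35), (7, 25), (8, 20)])
READ c @v1: history=[(1, 11), (6, 35), (7, 25), (8, 20)] -> pick v1 -> 11
v9: WRITE b=27  (b history now [(4, 35), (9, 27)])
READ c @v2: history=[(1, 11), (6, 35), (7, 25), (8, 20)] -> pick v1 -> 11
v10: WRITE b=44  (b history now [(4, 35), (9, 27), (10, 44)])
v11: WRITE a=13  (a history now [(2, 6), (3, 16), (5, 43), (11, 13)])
v12: WRITE b=62  (b history now [(4, 35), (9, 27), (10, 44), (12, 62)])
v13: WRITE a=0  (a history now [(2, 6), (3, 16), (5, 43), (11, 13), (13, 0)])
v14: WRITE c=13  (c history now [(1, 11), (6, 35), (7, 25), (8, 20), (14, 13)])
v15: WRITE c=18  (c history now [(1, 11), (6, 35), (7, 25), (8, 20), (14, 13), (15, 18)])
v16: WRITE b=43  (b history now [(4, 35), (9, 27), (10, 44), (12, 62), (16, 43)])
v17: WRITE a=11  (a history now [(2, 6), (3, 16), (5, 43), (11, 13), (13, 0), (17, 11)])
v18: WRITE b=57  (b history now [(4, 35), (9, 27), (10, 44), (12, 62), (16, 43), (18, 57)])
READ a @v5: history=[(2, 6), (3, 16), (5, 43), (11, 13), (13, 0), (17, 11)] -> pick v5 -> 43
v19: WRITE a=23  (a history now [(2, 6), (3, 16), (5, 43), (11, 13), (13, 0), (17, 11), (19, 23)])
v20: WRITE a=5  (a history now [(2, 6), (3, 16), (5, 43), (11, 13), (13, 0), (17, 11), (19, 23), (20, 5)])
READ b @v7: history=[(4, 35), (9, 27), (10, 44), (12, 62), (16, 43), (18, 57)] -> pick v4 -> 35
READ c @v14: history=[(1, 11), (6, 35), (7, 25), (8, 20), (14, 13), (15, 18)] -> pick v14 -> 13
v21: WRITE c=21  (c history now [(1, 11), (6, 35), (7, 25), (8, 20), (14, 13), (15, 18), (21, 21)])
v22: WRITE c=36  (c history now [(1, 11), (6, 35), (7, 25), (8, 20), (14, 13), (15, 18), (21, 21), (22, 36)])
v23: WRITE c=53  (c history now [(1, 11), (6, 35), (7, 25), (8, 20), (14, 13), (15, 18), (21, 21), (22, 36), (23, 53)])
READ c @v9: history=[(1, 11), (6, 35), (7, 25), (8, 20), (14, 13), (15, 18), (21, 21), (22, 36), (23, 53)] -> pick v8 -> 20
READ a @v2: history=[(2, 6), (3, 16), (5, 43), (11, 13), (13, 0), (17, 11), (19, 23), (20, 5)] -> pick v2 -> 6
READ c @v5: history=[(1, 11), (6, 35), (7, 25), (8, 20), (14, 13), (15, 18), (21, 21), (22, 36), (23, 53)] -> pick v1 -> 11
v24: WRITE b=36  (b history now [(4, 35), (9, 27), (10, 44), (12, 62), (16, 43), (18, 57), (24, 36)])
v25: WRITE b=15  (b history now [(4, 35), (9, 27), (10, 44), (12, 62), (16, 43), (18, 57), (24, 36), (25, 15)])
v26: WRITE b=38  (b history now [(4, 35), (9, 27), (10, 44), (12, 62), (16, 43), (18, 57), (24, 36), (25, 15), (26, 38)])
READ a @v1: history=[(2, 6), (3, 16), (5, 43), (11, 13), (13, 0), (17, 11), (19, 23), (20, 5)] -> no version <= 1 -> NONE
v27: WRITE a=58  (a history now [(2, 6), (3, 16), (5, 43), (11, 13), (13, 0), (17, 11), (19, 23), (20, 5), (27, 58)])
READ a @v2: history=[(2, 6), (3, 16), (5, 43), (11, 13), (13, 0), (17, 11), (19, 23), (20, 5), (27, 58)] -> pick v2 -> 6

Answer: 11
11
11
11
43
35
13
20
6
11
NONE
6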